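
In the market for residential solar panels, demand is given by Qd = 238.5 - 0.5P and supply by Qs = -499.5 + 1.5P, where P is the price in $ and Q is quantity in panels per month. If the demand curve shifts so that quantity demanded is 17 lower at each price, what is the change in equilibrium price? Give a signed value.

ΔP = -8.5

At equilibrium Qd = Qs, so 238.5 - 0.5P = -499.5 + 1.5P; collecting terms, 738 = 2P and P* = 369.
Then Q* = 238.5 - 0.5(369) = 54.
After the shift, demand is Qd = 221.5 - 0.5P.
New equilibrium: 721 = 2P, so P = 360.5 and Q = 41.25.
ΔP = 360.5 - 369 = -8.5.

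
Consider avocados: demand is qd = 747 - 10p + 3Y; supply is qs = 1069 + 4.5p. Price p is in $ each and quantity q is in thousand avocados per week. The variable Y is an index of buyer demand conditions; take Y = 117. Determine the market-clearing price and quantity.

With Y = 117, demand is qd = 1098 - 10p.
Set qd = qs: 1098 - 10p = 1069 + 4.5p, so 29 = 14.5p and p* = 2.
Substitute back: q* = 1098 - 10(2) = 1078.

p* = 2, q* = 1078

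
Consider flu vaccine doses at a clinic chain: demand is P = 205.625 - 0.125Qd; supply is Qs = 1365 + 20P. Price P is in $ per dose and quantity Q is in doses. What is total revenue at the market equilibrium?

Total revenue = 15650

Rewriting in direct form: Qd = 1645 - 8P.
Equating demand and supply, 1645 - 8P = 1365 + 20P gives 28P = 280, so P* = 10.
From the demand curve, Q* = 1645 - 8(10) = 1565.
Total revenue = P* × Q* = 10 × 1565 = 15650.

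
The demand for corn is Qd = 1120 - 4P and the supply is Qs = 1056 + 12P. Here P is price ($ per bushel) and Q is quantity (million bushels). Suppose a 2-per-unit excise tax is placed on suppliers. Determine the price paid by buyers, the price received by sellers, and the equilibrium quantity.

The tax drives a wedge P_b - P_s = 2. Substituting P_s = P_b - 2 into supply: Qs = 1032 + 12P_b.
Equate demand and the shifted supply: 1120 - 4P_b = 1032 + 12P_b, giving 16P_b = 88, so P_b = 5.5.
Then P_s = 5.5 - 2 = 3.5 and Q = 1120 - 4(5.5) = 1098.

P_b = 5.5, P_s = 3.5, Q = 1098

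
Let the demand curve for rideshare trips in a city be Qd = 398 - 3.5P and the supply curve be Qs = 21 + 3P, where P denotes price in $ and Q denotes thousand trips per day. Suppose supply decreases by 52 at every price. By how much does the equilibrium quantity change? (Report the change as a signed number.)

ΔQ = -28

Set Qd = Qs: 398 - 3.5P = 21 + 3P, so 377 = 6.5P and P* = 58.
Substitute back: Q* = 398 - 3.5(58) = 195.
After the shift, supply is Qs = -31 + 3P.
The new intersection has 429 = 6.5P, i.e. P = 66, Q = 167.
ΔQ = 167 - 195 = -28.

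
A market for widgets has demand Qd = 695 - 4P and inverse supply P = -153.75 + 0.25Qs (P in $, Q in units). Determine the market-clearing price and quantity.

Solving each curve for Q: Qs = 615 + 4P.
Equating demand and supply, 695 - 4P = 615 + 4P gives 8P = 80, so P* = 10.
Substitute back: Q* = 695 - 4(10) = 655.

P* = 10, Q* = 655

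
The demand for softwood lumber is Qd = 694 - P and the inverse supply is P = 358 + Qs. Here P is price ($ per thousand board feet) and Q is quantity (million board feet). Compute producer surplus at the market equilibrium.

Producer surplus = 14112

Rewriting in direct form: Qs = -358 + P.
The market clears where 694 - P = -358 + P. Rearranging, 2P = 1052, hence P* = 526.
Then Q* = 694 - 526 = 168.
Supply choke price (Qs = 0): P = 358. Producer surplus = ½ × (526 - 358) × 168 = 14112.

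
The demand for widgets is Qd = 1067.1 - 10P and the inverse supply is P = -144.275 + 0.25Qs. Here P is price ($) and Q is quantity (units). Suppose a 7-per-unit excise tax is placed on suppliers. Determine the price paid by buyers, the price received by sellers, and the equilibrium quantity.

P_b = 37, P_s = 30, Q = 697.1

Inverting to quantity form: Qs = 577.1 + 4P.
With a tax of 7 on suppliers, they supply based on the net price P_s = P_b - 7, so Qs = 549.1 + 4P_b.
Set Qd = Qs: 1067.1 - 10P_b = 549.1 + 4P_b, so 518 = 14P_b and P_b = 37.
Then P_s = 37 - 7 = 30 and Q = 1067.1 - 10(37) = 697.1.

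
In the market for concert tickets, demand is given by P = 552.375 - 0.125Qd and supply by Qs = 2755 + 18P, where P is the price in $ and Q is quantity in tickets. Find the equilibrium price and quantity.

P* = 64, Q* = 3907

Solving each curve for Q: Qd = 4419 - 8P.
The market clears where 4419 - 8P = 2755 + 18P. Rearranging, 26P = 1664, hence P* = 64.
From the demand curve, Q* = 4419 - 8(64) = 3907.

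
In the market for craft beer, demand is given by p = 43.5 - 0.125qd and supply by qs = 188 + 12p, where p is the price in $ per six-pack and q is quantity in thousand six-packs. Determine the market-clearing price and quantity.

Rewriting in direct form: qd = 348 - 8p.
Equating demand and supply, 348 - 8p = 188 + 12p gives 20p = 160, so p* = 8.
From the demand curve, q* = 348 - 8(8) = 284.

p* = 8, q* = 284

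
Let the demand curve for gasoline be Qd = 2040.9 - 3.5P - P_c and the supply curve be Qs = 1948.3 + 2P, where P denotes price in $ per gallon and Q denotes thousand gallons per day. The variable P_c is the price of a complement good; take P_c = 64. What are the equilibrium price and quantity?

P* = 5.2, Q* = 1958.7

With P_c = 64, demand is Qd = 1976.9 - 3.5P.
Set Qd = Qs: 1976.9 - 3.5P = 1948.3 + 2P, so 28.6 = 5.5P and P* = 5.2.
Substitute back: Q* = 1976.9 - 3.5(5.2) = 1958.7.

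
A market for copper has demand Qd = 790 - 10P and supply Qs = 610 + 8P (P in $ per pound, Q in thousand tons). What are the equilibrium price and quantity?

P* = 10, Q* = 690

Set Qd = Qs: 790 - 10P = 610 + 8P, so 180 = 18P and P* = 10.
Substitute back: Q* = 790 - 10(10) = 690.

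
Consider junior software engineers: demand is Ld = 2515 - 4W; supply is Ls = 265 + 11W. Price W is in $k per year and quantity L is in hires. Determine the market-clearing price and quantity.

Equating demand and supply, 2515 - 4W = 265 + 11W gives 15W = 2250, so W* = 150.
Then L* = 2515 - 4(150) = 1915.

W* = 150, L* = 1915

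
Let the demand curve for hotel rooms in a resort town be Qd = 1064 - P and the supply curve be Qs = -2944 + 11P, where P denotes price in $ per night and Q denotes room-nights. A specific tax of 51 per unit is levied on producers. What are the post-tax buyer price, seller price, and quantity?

Producers keep P_s = P_b - 51 per unit, so supply in terms of the buyer price is Qs = -3505 + 11P_b.
Set Qd = Qs: 1064 - P_b = -3505 + 11P_b, so 4569 = 12P_b and P_b = 380.75.
Then P_s = 380.75 - 51 = 329.75 and Q = 1064 - 380.75 = 683.25.

P_b = 380.75, P_s = 329.75, Q = 683.25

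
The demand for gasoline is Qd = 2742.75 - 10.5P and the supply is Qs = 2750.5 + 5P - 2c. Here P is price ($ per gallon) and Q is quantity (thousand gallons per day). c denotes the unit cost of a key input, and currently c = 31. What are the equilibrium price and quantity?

With c = 31, supply is Qs = 2688.5 + 5P.
Equating demand and supply, 2742.75 - 10.5P = 2688.5 + 5P gives 15.5P = 54.25, so P* = 3.5.
Plugging P* into demand: Q* = 2742.75 - 10.5(3.5) = 2706.

P* = 3.5, Q* = 2706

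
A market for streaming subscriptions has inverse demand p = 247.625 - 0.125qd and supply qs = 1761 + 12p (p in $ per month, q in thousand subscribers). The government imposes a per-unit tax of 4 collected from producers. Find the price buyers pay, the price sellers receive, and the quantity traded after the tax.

p_b = 13.4, p_s = 9.4, q = 1873.8

In direct form, qd = 1981 - 8p.
With a tax of 4 on producers, they supply based on the net price p_s = p_b - 4, so qs = 1713 + 12p_b.
Market clearing requires 1981 - 8p_b = 1713 + 12p_b; hence 268 = 20p_b and p_b = 13.4.
So p_s = 9.4 and the quantity traded is q = 1981 - 8(13.4) = 1873.8.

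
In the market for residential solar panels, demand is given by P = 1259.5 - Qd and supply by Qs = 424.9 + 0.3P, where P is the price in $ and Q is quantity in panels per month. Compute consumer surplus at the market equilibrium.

Solving each curve for Q: Qd = 1259.5 - P.
The market clears where 1259.5 - P = 424.9 + 0.3P. Rearranging, 1.3P = 834.6, hence P* = 642.
Plugging P* into demand: Q* = 1259.5 - 642 = 617.5.
Demand choke price (Qd = 0): P = 1259.5. Consumer surplus = ½ × (1259.5 - 642) × 617.5 = 190653.125.

Consumer surplus = 190653.125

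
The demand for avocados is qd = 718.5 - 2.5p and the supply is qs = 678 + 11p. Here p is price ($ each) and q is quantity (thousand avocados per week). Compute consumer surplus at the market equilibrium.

Set qd = qs: 718.5 - 2.5p = 678 + 11p, so 40.5 = 13.5p and p* = 3.
Substitute back: q* = 718.5 - 2.5(3) = 711.
Demand choke price (qd = 0): p = 718.5/2.5 = 287.4. Consumer surplus = ½ × (287.4 - 3) × 711 = 101104.2.

Consumer surplus = 101104.2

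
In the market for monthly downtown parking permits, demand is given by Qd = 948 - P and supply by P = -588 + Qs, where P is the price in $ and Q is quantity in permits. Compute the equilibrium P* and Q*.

P* = 180, Q* = 768

Rewriting in direct form: Qs = 588 + P.
The market clears where 948 - P = 588 + P. Rearranging, 2P = 360, hence P* = 180.
Plugging P* into demand: Q* = 948 - 180 = 768.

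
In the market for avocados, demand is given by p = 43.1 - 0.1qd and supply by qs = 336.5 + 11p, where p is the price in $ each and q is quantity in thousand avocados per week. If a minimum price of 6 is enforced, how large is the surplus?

Surplus = 31.5

In direct form, qd = 431 - 10p.
With p fixed at 6, quantity demanded is 371 and quantity supplied is 402.5.
Surplus = qs - qd = 402.5 - 371 = 31.5.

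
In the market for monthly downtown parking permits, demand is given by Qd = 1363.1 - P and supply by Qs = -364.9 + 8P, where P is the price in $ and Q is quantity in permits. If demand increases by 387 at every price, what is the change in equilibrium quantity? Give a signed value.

At equilibrium Qd = Qs, so 1363.1 - P = -364.9 + 8P; collecting terms, 1728 = 9P and P* = 192.
Substitute back: Q* = 1363.1 - 192 = 1171.1.
After the shift, demand is Qd = 1750.1 - P.
Re-solving, 9P = 2115 gives P = 235 and Q = 1515.1.
ΔQ = 1515.1 - 1171.1 = 344.

ΔQ = 344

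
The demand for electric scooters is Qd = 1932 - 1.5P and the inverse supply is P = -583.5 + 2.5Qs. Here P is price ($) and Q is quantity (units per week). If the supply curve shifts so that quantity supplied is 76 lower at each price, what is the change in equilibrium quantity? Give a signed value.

Inverting to quantity form: Qs = 233.4 + 0.4P.
Set Qd = Qs: 1932 - 1.5P = 233.4 + 0.4P, so 1698.6 = 1.9P and P* = 894.
Substitute back: Q* = 1932 - 1.5(894) = 591.
After the shift, supply is Qs = 157.4 + 0.4P.
Re-solving, 1.9P = 1774.6 gives P = 934 and Q = 531.
ΔQ = 531 - 591 = -60.

ΔQ = -60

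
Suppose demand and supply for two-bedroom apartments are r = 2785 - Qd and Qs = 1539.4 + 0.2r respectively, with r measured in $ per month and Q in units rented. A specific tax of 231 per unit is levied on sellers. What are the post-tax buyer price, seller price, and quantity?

r_b = 1076.5, r_s = 845.5, Q = 1708.5

Rewriting in direct form: Qd = 2785 - r.
Sellers keep r_s = r_b - 231 per unit, so supply in terms of the buyer price is Qs = 1493.2 + 0.2r_b.
Market clearing requires 2785 - r_b = 1493.2 + 0.2r_b; hence 1291.8 = 1.2r_b and r_b = 1076.5.
Then r_s = 1076.5 - 231 = 845.5 and Q = 2785 - 1076.5 = 1708.5.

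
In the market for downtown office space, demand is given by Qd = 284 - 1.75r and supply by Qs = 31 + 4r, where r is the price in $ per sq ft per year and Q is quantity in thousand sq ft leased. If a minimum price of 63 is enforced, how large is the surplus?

Surplus = 109.25

Evaluating both curves at the floor price 63 gives Qd = 173.75, Qs = 283.
Surplus = Qs - Qd = 283 - 173.75 = 109.25.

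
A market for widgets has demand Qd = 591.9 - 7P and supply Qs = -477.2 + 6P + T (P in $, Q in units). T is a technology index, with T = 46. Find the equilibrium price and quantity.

P* = 78.7, Q* = 41

With T = 46, supply is Qs = -431.2 + 6P.
Equating demand and supply, 591.9 - 7P = -431.2 + 6P gives 13P = 1023.1, so P* = 78.7.
From the demand curve, Q* = 591.9 - 7(78.7) = 41.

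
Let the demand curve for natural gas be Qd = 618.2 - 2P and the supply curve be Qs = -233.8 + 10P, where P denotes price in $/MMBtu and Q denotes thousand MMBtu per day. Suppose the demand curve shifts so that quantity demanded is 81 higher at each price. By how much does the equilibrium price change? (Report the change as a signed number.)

ΔP = 6.75

Equating demand and supply, 618.2 - 2P = -233.8 + 10P gives 12P = 852, so P* = 71.
From the demand curve, Q* = 618.2 - 2(71) = 476.2.
After the shift, demand is Qd = 699.2 - 2P.
New equilibrium: 933 = 12P, so P = 77.75 and Q = 543.7.
ΔP = 77.75 - 71 = 6.75.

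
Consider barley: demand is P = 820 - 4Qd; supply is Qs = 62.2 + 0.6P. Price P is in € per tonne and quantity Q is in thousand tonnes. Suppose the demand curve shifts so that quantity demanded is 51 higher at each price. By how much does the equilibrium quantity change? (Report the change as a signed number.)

Rewriting in direct form: Qd = 205 - 0.25P.
Equating demand and supply, 205 - 0.25P = 62.2 + 0.6P gives 0.85P = 142.8, so P* = 168.
Then Q* = 205 - 0.25(168) = 163.
After the shift, demand is Qd = 256 - 0.25P.
Re-solving, 0.85P = 193.8 gives P = 228 and Q = 199.
ΔQ = 199 - 163 = 36.

ΔQ = 36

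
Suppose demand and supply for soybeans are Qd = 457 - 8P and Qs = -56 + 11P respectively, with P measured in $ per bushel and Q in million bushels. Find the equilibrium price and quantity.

P* = 27, Q* = 241

Equating demand and supply, 457 - 8P = -56 + 11P gives 19P = 513, so P* = 27.
Plugging P* into demand: Q* = 457 - 8(27) = 241.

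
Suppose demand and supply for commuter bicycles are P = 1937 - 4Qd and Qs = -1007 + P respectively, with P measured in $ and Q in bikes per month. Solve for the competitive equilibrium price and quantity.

Rewriting in direct form: Qd = 484.25 - 0.25P.
Equating demand and supply, 484.25 - 0.25P = -1007 + P gives 1.25P = 1491.25, so P* = 1193.
Plugging P* into demand: Q* = 484.25 - 0.25(1193) = 186.

P* = 1193, Q* = 186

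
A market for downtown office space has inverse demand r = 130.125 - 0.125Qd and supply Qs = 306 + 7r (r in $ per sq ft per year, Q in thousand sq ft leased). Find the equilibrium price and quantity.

Inverting to quantity form: Qd = 1041 - 8r.
The market clears where 1041 - 8r = 306 + 7r. Rearranging, 15r = 735, hence r* = 49.
Substitute back: Q* = 1041 - 8(49) = 649.

r* = 49, Q* = 649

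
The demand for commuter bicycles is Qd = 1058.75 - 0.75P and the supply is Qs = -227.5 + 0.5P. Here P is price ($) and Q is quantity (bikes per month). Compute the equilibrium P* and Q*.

At equilibrium Qd = Qs, so 1058.75 - 0.75P = -227.5 + 0.5P; collecting terms, 1286.25 = 1.25P and P* = 1029.
From the demand curve, Q* = 1058.75 - 0.75(1029) = 287.

P* = 1029, Q* = 287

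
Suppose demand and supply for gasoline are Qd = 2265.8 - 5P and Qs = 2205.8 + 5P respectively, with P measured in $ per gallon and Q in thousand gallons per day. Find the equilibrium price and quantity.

P* = 6, Q* = 2235.8

Equating demand and supply, 2265.8 - 5P = 2205.8 + 5P gives 10P = 60, so P* = 6.
Plugging P* into demand: Q* = 2265.8 - 5(6) = 2235.8.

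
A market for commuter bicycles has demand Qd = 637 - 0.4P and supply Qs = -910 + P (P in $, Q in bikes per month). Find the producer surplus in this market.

At equilibrium Qd = Qs, so 637 - 0.4P = -910 + P; collecting terms, 1547 = 1.4P and P* = 1105.
Then Q* = 637 - 0.4(1105) = 195.
Supply choke price (Qs = 0): P = 910. Producer surplus = ½ × (1105 - 910) × 195 = 19012.5.

Producer surplus = 19012.5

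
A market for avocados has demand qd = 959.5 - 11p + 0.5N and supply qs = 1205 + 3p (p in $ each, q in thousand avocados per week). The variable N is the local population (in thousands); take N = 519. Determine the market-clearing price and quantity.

With N = 519, demand is qd = 1219 - 11p.
Set qd = qs: 1219 - 11p = 1205 + 3p, so 14 = 14p and p* = 1.
From the demand curve, q* = 1219 - 11(1) = 1208.

p* = 1, q* = 1208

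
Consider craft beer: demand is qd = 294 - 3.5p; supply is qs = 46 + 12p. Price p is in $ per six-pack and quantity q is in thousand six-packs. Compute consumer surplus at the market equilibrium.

Consumer surplus = 8092

Set qd = qs: 294 - 3.5p = 46 + 12p, so 248 = 15.5p and p* = 16.
Substitute back: q* = 294 - 3.5(16) = 238.
Demand choke price (qd = 0): p = 294/3.5 = 84. Consumer surplus = ½ × (84 - 16) × 238 = 8092.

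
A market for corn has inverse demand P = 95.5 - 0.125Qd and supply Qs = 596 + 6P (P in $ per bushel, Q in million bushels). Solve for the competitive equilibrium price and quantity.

P* = 12, Q* = 668

Inverting to quantity form: Qd = 764 - 8P.
Equating demand and supply, 764 - 8P = 596 + 6P gives 14P = 168, so P* = 12.
Substitute back: Q* = 764 - 8(12) = 668.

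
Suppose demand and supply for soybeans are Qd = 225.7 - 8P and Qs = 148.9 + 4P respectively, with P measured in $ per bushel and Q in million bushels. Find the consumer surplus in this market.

Set Qd = Qs: 225.7 - 8P = 148.9 + 4P, so 76.8 = 12P and P* = 6.4.
Plugging P* into demand: Q* = 225.7 - 8(6.4) = 174.5.
Demand choke price (Qd = 0): P = 225.7/8 = 28.2125. Consumer surplus = ½ × (28.2125 - 6.4) × 174.5 = 1903.140625.

Consumer surplus = 1903.140625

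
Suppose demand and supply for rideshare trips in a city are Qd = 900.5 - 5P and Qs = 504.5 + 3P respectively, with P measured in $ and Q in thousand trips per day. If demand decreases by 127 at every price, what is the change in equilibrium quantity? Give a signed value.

ΔQ = -47.625

At equilibrium Qd = Qs, so 900.5 - 5P = 504.5 + 3P; collecting terms, 396 = 8P and P* = 49.5.
Then Q* = 900.5 - 5(49.5) = 653.
After the shift, demand is Qd = 773.5 - 5P.
New equilibrium: 269 = 8P, so P = 33.625 and Q = 605.375.
ΔQ = 605.375 - 653 = -47.625.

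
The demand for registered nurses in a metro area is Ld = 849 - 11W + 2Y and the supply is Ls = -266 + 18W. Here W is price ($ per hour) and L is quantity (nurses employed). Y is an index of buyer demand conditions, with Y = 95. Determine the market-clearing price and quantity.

With Y = 95, demand is Ld = 1039 - 11W.
Equating demand and supply, 1039 - 11W = -266 + 18W gives 29W = 1305, so W* = 45.
From the demand curve, L* = 1039 - 11(45) = 544.

W* = 45, L* = 544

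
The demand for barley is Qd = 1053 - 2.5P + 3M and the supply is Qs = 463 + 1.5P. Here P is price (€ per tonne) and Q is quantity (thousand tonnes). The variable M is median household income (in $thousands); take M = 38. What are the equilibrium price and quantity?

With M = 38, demand is Qd = 1167 - 2.5P.
At equilibrium Qd = Qs, so 1167 - 2.5P = 463 + 1.5P; collecting terms, 704 = 4P and P* = 176.
Then Q* = 1167 - 2.5(176) = 727.

P* = 176, Q* = 727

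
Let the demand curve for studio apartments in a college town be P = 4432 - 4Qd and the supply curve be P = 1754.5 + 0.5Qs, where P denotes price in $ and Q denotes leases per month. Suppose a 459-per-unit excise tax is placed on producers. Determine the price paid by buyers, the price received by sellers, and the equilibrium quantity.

In direct form, Qd = 1108 - 0.25P and Qs = -3509 + 2P.
The tax drives a wedge P_b - P_s = 459. Substituting P_s = P_b - 459 into supply: Qs = -4427 + 2P_b.
Market clearing requires 1108 - 0.25P_b = -4427 + 2P_b; hence 5535 = 2.25P_b and P_b = 2460.
So P_s = 2001 and the quantity traded is Q = 1108 - 0.25(2460) = 493.

P_b = 2460, P_s = 2001, Q = 493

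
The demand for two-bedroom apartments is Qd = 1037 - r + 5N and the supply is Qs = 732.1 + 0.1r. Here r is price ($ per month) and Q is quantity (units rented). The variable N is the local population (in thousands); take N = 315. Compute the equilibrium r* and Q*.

r* = 1709, Q* = 903

With N = 315, demand is Qd = 2612 - r.
The market clears where 2612 - r = 732.1 + 0.1r. Rearranging, 1.1r = 1879.9, hence r* = 1709.
Plugging r* into demand: Q* = 2612 - 1709 = 903.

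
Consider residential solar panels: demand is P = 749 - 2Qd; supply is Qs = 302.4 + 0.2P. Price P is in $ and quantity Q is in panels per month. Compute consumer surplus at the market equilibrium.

Consumer surplus = 104329

In direct form, Qd = 374.5 - 0.5P.
At equilibrium Qd = Qs, so 374.5 - 0.5P = 302.4 + 0.2P; collecting terms, 72.1 = 0.7P and P* = 103.
Substitute back: Q* = 374.5 - 0.5(103) = 323.
Demand choke price (Qd = 0): P = 374.5/0.5 = 749. Consumer surplus = ½ × (749 - 103) × 323 = 104329.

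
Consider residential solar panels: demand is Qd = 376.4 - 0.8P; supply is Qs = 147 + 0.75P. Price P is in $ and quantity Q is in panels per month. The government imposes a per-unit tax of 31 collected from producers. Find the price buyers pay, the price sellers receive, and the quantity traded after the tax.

P_b = 163, P_s = 132, Q = 246

Producers keep P_s = P_b - 31 per unit, so supply in terms of the buyer price is Qs = 123.75 + 0.75P_b.
Set Qd = Qs: 376.4 - 0.8P_b = 123.75 + 0.75P_b, so 252.65 = 1.55P_b and P_b = 163.
So P_s = 132 and the quantity traded is Q = 376.4 - 0.8(163) = 246.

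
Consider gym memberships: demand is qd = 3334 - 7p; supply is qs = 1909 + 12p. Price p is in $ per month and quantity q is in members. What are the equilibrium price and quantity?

p* = 75, q* = 2809

Equating demand and supply, 3334 - 7p = 1909 + 12p gives 19p = 1425, so p* = 75.
Then q* = 3334 - 7(75) = 2809.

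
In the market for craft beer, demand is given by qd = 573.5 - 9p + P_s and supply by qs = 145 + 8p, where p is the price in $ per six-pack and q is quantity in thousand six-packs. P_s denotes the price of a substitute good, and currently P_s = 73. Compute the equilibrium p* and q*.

With P_s = 73, demand is qd = 646.5 - 9p.
Equating demand and supply, 646.5 - 9p = 145 + 8p gives 17p = 501.5, so p* = 29.5.
Then q* = 646.5 - 9(29.5) = 381.

p* = 29.5, q* = 381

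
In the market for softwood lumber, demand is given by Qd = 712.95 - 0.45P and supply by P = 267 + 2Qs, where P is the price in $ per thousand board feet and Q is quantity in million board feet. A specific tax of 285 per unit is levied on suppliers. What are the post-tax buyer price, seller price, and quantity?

P_b = 1041, P_s = 756, Q = 244.5

In direct form, Qs = -133.5 + 0.5P.
With a tax of 285 on suppliers, they supply based on the net price P_s = P_b - 285, so Qs = -276 + 0.5P_b.
Set Qd = Qs: 712.95 - 0.45P_b = -276 + 0.5P_b, so 988.95 = 0.95P_b and P_b = 1041.
Then P_s = 1041 - 285 = 756 and Q = 712.95 - 0.45(1041) = 244.5.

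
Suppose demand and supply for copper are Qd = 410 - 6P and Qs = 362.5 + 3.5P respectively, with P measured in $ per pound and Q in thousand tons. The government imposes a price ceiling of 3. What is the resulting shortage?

Evaluating both curves at the ceiling price 3 gives Qd = 392, Qs = 373.
Shortage = Qd - Qs = 392 - 373 = 19.

Shortage = 19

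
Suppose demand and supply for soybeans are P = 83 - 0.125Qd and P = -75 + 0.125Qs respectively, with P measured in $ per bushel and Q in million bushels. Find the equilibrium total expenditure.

Total expenditure = 2528

In direct form, Qd = 664 - 8P and Qs = 600 + 8P.
At equilibrium Qd = Qs, so 664 - 8P = 600 + 8P; collecting terms, 64 = 16P and P* = 4.
Substitute back: Q* = 664 - 8(4) = 632.
Total expenditure = P* × Q* = 4 × 632 = 2528.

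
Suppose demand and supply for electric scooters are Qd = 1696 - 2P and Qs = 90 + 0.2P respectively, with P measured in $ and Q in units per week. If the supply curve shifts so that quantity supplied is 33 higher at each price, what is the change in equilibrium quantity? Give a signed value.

The market clears where 1696 - 2P = 90 + 0.2P. Rearranging, 2.2P = 1606, hence P* = 730.
Plugging P* into demand: Q* = 1696 - 2(730) = 236.
After the shift, supply is Qs = 123 + 0.2P.
Re-solving, 2.2P = 1573 gives P = 715 and Q = 266.
ΔQ = 266 - 236 = 30.

ΔQ = 30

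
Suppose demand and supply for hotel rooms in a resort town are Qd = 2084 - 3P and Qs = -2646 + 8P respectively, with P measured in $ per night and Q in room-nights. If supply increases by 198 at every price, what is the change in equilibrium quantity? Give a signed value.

ΔQ = 54

The market clears where 2084 - 3P = -2646 + 8P. Rearranging, 11P = 4730, hence P* = 430.
Then Q* = 2084 - 3(430) = 794.
After the shift, supply is Qs = -2448 + 8P.
Re-solving, 11P = 4532 gives P = 412 and Q = 848.
ΔQ = 848 - 794 = 54.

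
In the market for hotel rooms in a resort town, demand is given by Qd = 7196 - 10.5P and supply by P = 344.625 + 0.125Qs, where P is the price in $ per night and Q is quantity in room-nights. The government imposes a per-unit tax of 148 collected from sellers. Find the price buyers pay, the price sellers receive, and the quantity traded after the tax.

Rewriting in direct form: Qs = -2757 + 8P.
With a tax of 148 on sellers, they supply based on the net price P_s = P_b - 148, so Qs = -3941 + 8P_b.
Set Qd = Qs: 7196 - 10.5P_b = -3941 + 8P_b, so 11137 = 18.5P_b and P_b = 602.
So P_s = 454 and the quantity traded is Q = 7196 - 10.5(602) = 875.

P_b = 602, P_s = 454, Q = 875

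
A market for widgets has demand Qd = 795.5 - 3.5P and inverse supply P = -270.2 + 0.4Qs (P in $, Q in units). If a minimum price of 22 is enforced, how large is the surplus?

Inverting to quantity form: Qs = 675.5 + 2.5P.
At P = 22: Qd = 718.5 and Qs = 730.5.
Surplus = Qs - Qd = 730.5 - 718.5 = 12.

Surplus = 12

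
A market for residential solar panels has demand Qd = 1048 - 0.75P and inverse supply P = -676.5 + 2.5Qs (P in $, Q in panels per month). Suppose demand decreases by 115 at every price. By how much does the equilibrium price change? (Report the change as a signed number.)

Inverting to quantity form: Qs = 270.6 + 0.4P.
At equilibrium Qd = Qs, so 1048 - 0.75P = 270.6 + 0.4P; collecting terms, 777.4 = 1.15P and P* = 676.
From the demand curve, Q* = 1048 - 0.75(676) = 541.
After the shift, demand is Qd = 933 - 0.75P.
The new intersection has 662.4 = 1.15P, i.e. P = 576, Q = 501.
ΔP = 576 - 676 = -100.

ΔP = -100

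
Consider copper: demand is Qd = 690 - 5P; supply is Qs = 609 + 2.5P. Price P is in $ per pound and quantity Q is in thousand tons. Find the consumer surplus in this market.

Consumer surplus = 40449.6

The market clears where 690 - 5P = 609 + 2.5P. Rearranging, 7.5P = 81, hence P* = 10.8.
From the demand curve, Q* = 690 - 5(10.8) = 636.
Demand choke price (Qd = 0): P = 690/5 = 138. Consumer surplus = ½ × (138 - 10.8) × 636 = 40449.6.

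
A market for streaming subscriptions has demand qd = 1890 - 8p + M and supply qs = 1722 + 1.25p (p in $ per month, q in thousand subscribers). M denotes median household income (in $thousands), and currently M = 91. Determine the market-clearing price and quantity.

With M = 91, demand is qd = 1981 - 8p.
The market clears where 1981 - 8p = 1722 + 1.25p. Rearranging, 9.25p = 259, hence p* = 28.
Then q* = 1981 - 8(28) = 1757.

p* = 28, q* = 1757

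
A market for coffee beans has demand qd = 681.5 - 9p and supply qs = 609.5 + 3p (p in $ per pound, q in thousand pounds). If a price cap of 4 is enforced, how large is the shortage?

Evaluating both curves at the ceiling price 4 gives qd = 645.5, qs = 621.5.
Shortage = qd - qs = 645.5 - 621.5 = 24.

Shortage = 24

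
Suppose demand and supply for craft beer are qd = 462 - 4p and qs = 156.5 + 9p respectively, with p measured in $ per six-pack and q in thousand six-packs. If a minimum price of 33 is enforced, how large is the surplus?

At p = 33: qd = 330 and qs = 453.5.
Surplus = qs - qd = 453.5 - 330 = 123.5.

Surplus = 123.5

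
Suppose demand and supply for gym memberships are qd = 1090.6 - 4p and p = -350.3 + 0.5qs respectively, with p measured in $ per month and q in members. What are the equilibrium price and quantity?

p* = 65, q* = 830.6

Inverting to quantity form: qs = 700.6 + 2p.
Equating demand and supply, 1090.6 - 4p = 700.6 + 2p gives 6p = 390, so p* = 65.
Then q* = 1090.6 - 4(65) = 830.6.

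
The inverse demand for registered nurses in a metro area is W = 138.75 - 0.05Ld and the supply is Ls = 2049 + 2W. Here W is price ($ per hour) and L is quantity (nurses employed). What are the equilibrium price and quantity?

Inverting to quantity form: Ld = 2775 - 20W.
Equating demand and supply, 2775 - 20W = 2049 + 2W gives 22W = 726, so W* = 33.
Substitute back: L* = 2775 - 20(33) = 2115.

W* = 33, L* = 2115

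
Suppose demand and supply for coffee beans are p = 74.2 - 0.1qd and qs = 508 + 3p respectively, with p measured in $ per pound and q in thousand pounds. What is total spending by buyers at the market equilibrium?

Total spending by buyers = 10116

In direct form, qd = 742 - 10p.
The market clears where 742 - 10p = 508 + 3p. Rearranging, 13p = 234, hence p* = 18.
Then q* = 742 - 10(18) = 562.
Total spending by buyers = p* × q* = 18 × 562 = 10116.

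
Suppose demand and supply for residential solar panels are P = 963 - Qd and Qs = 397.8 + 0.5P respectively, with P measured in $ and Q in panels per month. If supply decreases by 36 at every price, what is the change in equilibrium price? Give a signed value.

Solving each curve for Q: Qd = 963 - P.
The market clears where 963 - P = 397.8 + 0.5P. Rearranging, 1.5P = 565.2, hence P* = 376.8.
From the demand curve, Q* = 963 - 376.8 = 586.2.
After the shift, supply is Qs = 361.8 + 0.5P.
Re-solving, 1.5P = 601.2 gives P = 400.8 and Q = 562.2.
ΔP = 400.8 - 376.8 = 24.

ΔP = 24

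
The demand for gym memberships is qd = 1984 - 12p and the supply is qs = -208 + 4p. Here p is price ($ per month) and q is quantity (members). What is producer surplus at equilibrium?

Set qd = qs: 1984 - 12p = -208 + 4p, so 2192 = 16p and p* = 137.
From the demand curve, q* = 1984 - 12(137) = 340.
Supply choke price (qs = 0): p = 52. Producer surplus = ½ × (137 - 52) × 340 = 14450.

Producer surplus = 14450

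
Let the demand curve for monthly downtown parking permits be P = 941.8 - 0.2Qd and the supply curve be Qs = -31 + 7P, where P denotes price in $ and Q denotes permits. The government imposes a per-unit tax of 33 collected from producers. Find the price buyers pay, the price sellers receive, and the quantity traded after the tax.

In direct form, Qd = 4709 - 5P.
With a tax of 33 on producers, they supply based on the net price P_s = P_b - 33, so Qs = -262 + 7P_b.
Equate demand and the shifted supply: 4709 - 5P_b = -262 + 7P_b, giving 12P_b = 4971, so P_b = 414.25.
So P_s = 381.25 and the quantity traded is Q = 4709 - 5(414.25) = 2637.75.

P_b = 414.25, P_s = 381.25, Q = 2637.75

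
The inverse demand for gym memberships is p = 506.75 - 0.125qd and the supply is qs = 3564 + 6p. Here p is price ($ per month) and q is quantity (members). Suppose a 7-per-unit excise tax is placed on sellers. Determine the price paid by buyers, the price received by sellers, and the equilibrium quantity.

p_b = 38, p_s = 31, q = 3750

Inverting to quantity form: qd = 4054 - 8p.
Sellers keep p_s = p_b - 7 per unit, so supply in terms of the buyer price is qs = 3522 + 6p_b.
Set qd = qs: 4054 - 8p_b = 3522 + 6p_b, so 532 = 14p_b and p_b = 38.
So p_s = 31 and the quantity traded is q = 4054 - 8(38) = 3750.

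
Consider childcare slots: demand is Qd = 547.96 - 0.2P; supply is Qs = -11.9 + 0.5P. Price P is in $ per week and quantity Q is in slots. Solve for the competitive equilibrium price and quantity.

Equating demand and supply, 547.96 - 0.2P = -11.9 + 0.5P gives 0.7P = 559.86, so P* = 799.8.
Then Q* = 547.96 - 0.2(799.8) = 388.

P* = 799.8, Q* = 388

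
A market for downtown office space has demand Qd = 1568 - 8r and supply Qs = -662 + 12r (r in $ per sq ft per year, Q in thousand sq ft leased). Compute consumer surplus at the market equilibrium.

Consumer surplus = 28561

The market clears where 1568 - 8r = -662 + 12r. Rearranging, 20r = 2230, hence r* = 111.5.
From the demand curve, Q* = 1568 - 8(111.5) = 676.
Demand choke price (Qd = 0): r = 1568/8 = 196. Consumer surplus = ½ × (196 - 111.5) × 676 = 28561.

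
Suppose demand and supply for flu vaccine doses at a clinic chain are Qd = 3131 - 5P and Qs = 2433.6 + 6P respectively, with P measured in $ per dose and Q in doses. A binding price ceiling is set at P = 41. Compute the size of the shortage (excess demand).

Shortage = 246.4

Evaluating both curves at the ceiling price 41 gives Qd = 2926, Qs = 2679.6.
Shortage = Qd - Qs = 2926 - 2679.6 = 246.4.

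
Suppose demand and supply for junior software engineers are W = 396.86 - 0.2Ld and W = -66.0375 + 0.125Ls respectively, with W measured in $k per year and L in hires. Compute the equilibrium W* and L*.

Inverting to quantity form: Ld = 1984.3 - 5W and Ls = 528.3 + 8W.
At equilibrium Ld = Ls, so 1984.3 - 5W = 528.3 + 8W; collecting terms, 1456 = 13W and W* = 112.
Plugging W* into demand: L* = 1984.3 - 5(112) = 1424.3.

W* = 112, L* = 1424.3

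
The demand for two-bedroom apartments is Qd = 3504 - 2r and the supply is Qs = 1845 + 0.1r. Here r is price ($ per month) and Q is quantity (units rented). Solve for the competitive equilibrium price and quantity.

Set Qd = Qs: 3504 - 2r = 1845 + 0.1r, so 1659 = 2.1r and r* = 790.
Plugging r* into demand: Q* = 3504 - 2(790) = 1924.

r* = 790, Q* = 1924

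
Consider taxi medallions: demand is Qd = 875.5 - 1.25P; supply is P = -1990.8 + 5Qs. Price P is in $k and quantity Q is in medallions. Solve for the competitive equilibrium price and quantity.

Rewriting in direct form: Qs = 398.16 + 0.2P.
The market clears where 875.5 - 1.25P = 398.16 + 0.2P. Rearranging, 1.45P = 477.34, hence P* = 329.2.
From the demand curve, Q* = 875.5 - 1.25(329.2) = 464.

P* = 329.2, Q* = 464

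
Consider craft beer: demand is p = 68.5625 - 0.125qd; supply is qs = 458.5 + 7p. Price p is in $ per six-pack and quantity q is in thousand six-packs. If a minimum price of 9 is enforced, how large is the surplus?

In direct form, qd = 548.5 - 8p.
With p fixed at 9, quantity demanded is 476.5 and quantity supplied is 521.5.
Surplus = qs - qd = 521.5 - 476.5 = 45.

Surplus = 45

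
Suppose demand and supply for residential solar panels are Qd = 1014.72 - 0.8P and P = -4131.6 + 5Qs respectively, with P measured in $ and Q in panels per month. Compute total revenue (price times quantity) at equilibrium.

Solving each curve for Q: Qs = 826.32 + 0.2P.
Set Qd = Qs: 1014.72 - 0.8P = 826.32 + 0.2P, so 188.4 = P and P* = 188.4.
Substitute back: Q* = 1014.72 - 0.8(188.4) = 864.
Total revenue = P* × Q* = 188.4 × 864 = 162777.6.

Total revenue = 162777.6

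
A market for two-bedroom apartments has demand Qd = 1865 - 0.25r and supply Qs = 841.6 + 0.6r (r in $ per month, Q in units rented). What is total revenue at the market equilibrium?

At equilibrium Qd = Qs, so 1865 - 0.25r = 841.6 + 0.6r; collecting terms, 1023.4 = 0.85r and r* = 1204.
Substitute back: Q* = 1865 - 0.25(1204) = 1564.
Total revenue = r* × Q* = 1204 × 1564 = 1883056.

Total revenue = 1883056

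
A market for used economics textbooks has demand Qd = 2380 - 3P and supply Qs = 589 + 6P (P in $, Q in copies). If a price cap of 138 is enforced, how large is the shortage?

Shortage = 549

At P = 138: Qd = 1966 and Qs = 1417.
Shortage = Qd - Qs = 1966 - 1417 = 549.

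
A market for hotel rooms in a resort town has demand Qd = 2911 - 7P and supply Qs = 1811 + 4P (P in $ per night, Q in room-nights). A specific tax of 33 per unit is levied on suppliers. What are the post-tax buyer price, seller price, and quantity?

Suppliers keep P_s = P_b - 33 per unit, so supply in terms of the buyer price is Qs = 1679 + 4P_b.
Set Qd = Qs: 2911 - 7P_b = 1679 + 4P_b, so 1232 = 11P_b and P_b = 112.
So P_s = 79 and the quantity traded is Q = 2911 - 7(112) = 2127.

P_b = 112, P_s = 79, Q = 2127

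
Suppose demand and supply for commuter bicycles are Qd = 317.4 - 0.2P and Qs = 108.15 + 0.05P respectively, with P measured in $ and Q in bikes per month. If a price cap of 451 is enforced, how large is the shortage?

At P = 451: Qd = 227.2 and Qs = 130.7.
Shortage = Qd - Qs = 227.2 - 130.7 = 96.5.

Shortage = 96.5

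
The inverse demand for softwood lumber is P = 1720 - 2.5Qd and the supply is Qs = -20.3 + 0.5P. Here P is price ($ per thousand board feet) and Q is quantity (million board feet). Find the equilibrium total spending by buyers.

Total spending by buyers = 293708.4

Solving each curve for Q: Qd = 688 - 0.4P.
Set Qd = Qs: 688 - 0.4P = -20.3 + 0.5P, so 708.3 = 0.9P and P* = 787.
From the demand curve, Q* = 688 - 0.4(787) = 373.2.
Total spending by buyers = P* × Q* = 787 × 373.2 = 293708.4.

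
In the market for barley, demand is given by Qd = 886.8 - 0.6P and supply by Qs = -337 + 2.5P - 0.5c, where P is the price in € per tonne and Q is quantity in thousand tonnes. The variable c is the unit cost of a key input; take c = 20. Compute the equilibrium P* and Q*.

With c = 20, supply is Qs = -347 + 2.5P.
At equilibrium Qd = Qs, so 886.8 - 0.6P = -347 + 2.5P; collecting terms, 1233.8 = 3.1P and P* = 398.
Plugging P* into demand: Q* = 886.8 - 0.6(398) = 648.

P* = 398, Q* = 648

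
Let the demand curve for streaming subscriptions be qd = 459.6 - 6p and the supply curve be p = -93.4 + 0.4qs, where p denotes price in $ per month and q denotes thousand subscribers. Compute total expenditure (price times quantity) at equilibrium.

Total expenditure = 7980

Solving each curve for q: qs = 233.5 + 2.5p.
At equilibrium qd = qs, so 459.6 - 6p = 233.5 + 2.5p; collecting terms, 226.1 = 8.5p and p* = 26.6.
Substitute back: q* = 459.6 - 6(26.6) = 300.
Total expenditure = p* × q* = 26.6 × 300 = 7980.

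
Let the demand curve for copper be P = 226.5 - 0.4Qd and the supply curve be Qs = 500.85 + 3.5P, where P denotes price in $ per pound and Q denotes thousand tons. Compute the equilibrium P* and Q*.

Solving each curve for Q: Qd = 566.25 - 2.5P.
Set Qd = Qs: 566.25 - 2.5P = 500.85 + 3.5P, so 65.4 = 6P and P* = 10.9.
Substitute back: Q* = 566.25 - 2.5(10.9) = 539.

P* = 10.9, Q* = 539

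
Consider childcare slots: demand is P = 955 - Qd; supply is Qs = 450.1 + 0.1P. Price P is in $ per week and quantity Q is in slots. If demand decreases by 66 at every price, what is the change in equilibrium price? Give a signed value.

Rewriting in direct form: Qd = 955 - P.
At equilibrium Qd = Qs, so 955 - P = 450.1 + 0.1P; collecting terms, 504.9 = 1.1P and P* = 459.
Substitute back: Q* = 955 - 459 = 496.
After the shift, demand is Qd = 889 - P.
New equilibrium: 438.9 = 1.1P, so P = 399 and Q = 490.
ΔP = 399 - 459 = -60.

ΔP = -60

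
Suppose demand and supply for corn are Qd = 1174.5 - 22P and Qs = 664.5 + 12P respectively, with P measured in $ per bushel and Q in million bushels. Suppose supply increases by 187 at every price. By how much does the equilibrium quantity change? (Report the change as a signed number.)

Set Qd = Qs: 1174.5 - 22P = 664.5 + 12P, so 510 = 34P and P* = 15.
From the demand curve, Q* = 1174.5 - 22(15) = 844.5.
After the shift, supply is Qs = 851.5 + 12P.
New equilibrium: 323 = 34P, so P = 9.5 and Q = 965.5.
ΔQ = 965.5 - 844.5 = 121.

ΔQ = 121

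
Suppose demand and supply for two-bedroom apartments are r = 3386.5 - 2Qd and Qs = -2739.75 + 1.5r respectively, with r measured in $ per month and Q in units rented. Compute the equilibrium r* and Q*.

In direct form, Qd = 1693.25 - 0.5r.
Set Qd = Qs: 1693.25 - 0.5r = -2739.75 + 1.5r, so 4433 = 2r and r* = 2216.5.
Substitute back: Q* = 1693.25 - 0.5(2216.5) = 585.

r* = 2216.5, Q* = 585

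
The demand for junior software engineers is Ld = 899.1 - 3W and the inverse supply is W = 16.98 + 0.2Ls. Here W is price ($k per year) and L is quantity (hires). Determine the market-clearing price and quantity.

W* = 123, L* = 530.1

Solving each curve for L: Ls = -84.9 + 5W.
Set Ld = Ls: 899.1 - 3W = -84.9 + 5W, so 984 = 8W and W* = 123.
Then L* = 899.1 - 3(123) = 530.1.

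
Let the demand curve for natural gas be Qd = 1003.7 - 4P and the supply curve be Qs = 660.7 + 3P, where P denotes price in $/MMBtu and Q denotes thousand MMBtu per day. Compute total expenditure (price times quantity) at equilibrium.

Total expenditure = 39577.3

Set Qd = Qs: 1003.7 - 4P = 660.7 + 3P, so 343 = 7P and P* = 49.
Plugging P* into demand: Q* = 1003.7 - 4(49) = 807.7.
Total expenditure = P* × Q* = 49 × 807.7 = 39577.3.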